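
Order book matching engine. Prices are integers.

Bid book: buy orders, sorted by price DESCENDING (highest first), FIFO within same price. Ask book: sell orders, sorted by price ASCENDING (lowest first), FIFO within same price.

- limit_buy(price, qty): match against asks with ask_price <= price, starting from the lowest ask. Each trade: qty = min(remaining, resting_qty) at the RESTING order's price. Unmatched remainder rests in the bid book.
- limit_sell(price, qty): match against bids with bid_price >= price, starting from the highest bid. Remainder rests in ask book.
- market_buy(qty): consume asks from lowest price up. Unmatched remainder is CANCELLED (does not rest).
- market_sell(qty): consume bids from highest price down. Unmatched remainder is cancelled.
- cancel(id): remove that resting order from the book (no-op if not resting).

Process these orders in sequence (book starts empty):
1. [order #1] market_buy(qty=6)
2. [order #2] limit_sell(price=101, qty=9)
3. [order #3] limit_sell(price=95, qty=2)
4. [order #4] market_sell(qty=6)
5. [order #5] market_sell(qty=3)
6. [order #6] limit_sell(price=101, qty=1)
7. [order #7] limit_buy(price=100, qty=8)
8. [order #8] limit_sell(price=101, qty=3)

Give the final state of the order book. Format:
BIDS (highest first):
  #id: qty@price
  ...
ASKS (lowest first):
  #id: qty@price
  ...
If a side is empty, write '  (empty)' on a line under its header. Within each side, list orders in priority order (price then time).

Answer: BIDS (highest first):
  #7: 6@100
ASKS (lowest first):
  #2: 9@101
  #6: 1@101
  #8: 3@101

Derivation:
After op 1 [order #1] market_buy(qty=6): fills=none; bids=[-] asks=[-]
After op 2 [order #2] limit_sell(price=101, qty=9): fills=none; bids=[-] asks=[#2:9@101]
After op 3 [order #3] limit_sell(price=95, qty=2): fills=none; bids=[-] asks=[#3:2@95 #2:9@101]
After op 4 [order #4] market_sell(qty=6): fills=none; bids=[-] asks=[#3:2@95 #2:9@101]
After op 5 [order #5] market_sell(qty=3): fills=none; bids=[-] asks=[#3:2@95 #2:9@101]
After op 6 [order #6] limit_sell(price=101, qty=1): fills=none; bids=[-] asks=[#3:2@95 #2:9@101 #6:1@101]
After op 7 [order #7] limit_buy(price=100, qty=8): fills=#7x#3:2@95; bids=[#7:6@100] asks=[#2:9@101 #6:1@101]
After op 8 [order #8] limit_sell(price=101, qty=3): fills=none; bids=[#7:6@100] asks=[#2:9@101 #6:1@101 #8:3@101]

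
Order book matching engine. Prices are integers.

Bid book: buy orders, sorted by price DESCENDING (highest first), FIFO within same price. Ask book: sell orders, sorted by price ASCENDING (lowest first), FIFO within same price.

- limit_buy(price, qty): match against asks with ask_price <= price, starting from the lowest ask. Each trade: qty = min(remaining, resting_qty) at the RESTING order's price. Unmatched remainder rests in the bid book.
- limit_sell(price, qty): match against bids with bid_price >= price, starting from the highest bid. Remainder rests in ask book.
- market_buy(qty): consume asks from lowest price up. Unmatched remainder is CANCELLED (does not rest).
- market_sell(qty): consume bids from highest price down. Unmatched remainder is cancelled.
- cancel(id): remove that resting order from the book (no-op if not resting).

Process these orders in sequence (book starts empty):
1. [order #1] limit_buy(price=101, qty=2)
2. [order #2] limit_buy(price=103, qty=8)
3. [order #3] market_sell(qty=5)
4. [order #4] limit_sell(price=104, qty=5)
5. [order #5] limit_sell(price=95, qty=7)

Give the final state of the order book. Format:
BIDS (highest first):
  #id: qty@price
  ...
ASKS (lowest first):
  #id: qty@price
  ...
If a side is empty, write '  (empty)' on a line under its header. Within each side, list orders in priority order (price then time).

Answer: BIDS (highest first):
  (empty)
ASKS (lowest first):
  #5: 2@95
  #4: 5@104

Derivation:
After op 1 [order #1] limit_buy(price=101, qty=2): fills=none; bids=[#1:2@101] asks=[-]
After op 2 [order #2] limit_buy(price=103, qty=8): fills=none; bids=[#2:8@103 #1:2@101] asks=[-]
After op 3 [order #3] market_sell(qty=5): fills=#2x#3:5@103; bids=[#2:3@103 #1:2@101] asks=[-]
After op 4 [order #4] limit_sell(price=104, qty=5): fills=none; bids=[#2:3@103 #1:2@101] asks=[#4:5@104]
After op 5 [order #5] limit_sell(price=95, qty=7): fills=#2x#5:3@103 #1x#5:2@101; bids=[-] asks=[#5:2@95 #4:5@104]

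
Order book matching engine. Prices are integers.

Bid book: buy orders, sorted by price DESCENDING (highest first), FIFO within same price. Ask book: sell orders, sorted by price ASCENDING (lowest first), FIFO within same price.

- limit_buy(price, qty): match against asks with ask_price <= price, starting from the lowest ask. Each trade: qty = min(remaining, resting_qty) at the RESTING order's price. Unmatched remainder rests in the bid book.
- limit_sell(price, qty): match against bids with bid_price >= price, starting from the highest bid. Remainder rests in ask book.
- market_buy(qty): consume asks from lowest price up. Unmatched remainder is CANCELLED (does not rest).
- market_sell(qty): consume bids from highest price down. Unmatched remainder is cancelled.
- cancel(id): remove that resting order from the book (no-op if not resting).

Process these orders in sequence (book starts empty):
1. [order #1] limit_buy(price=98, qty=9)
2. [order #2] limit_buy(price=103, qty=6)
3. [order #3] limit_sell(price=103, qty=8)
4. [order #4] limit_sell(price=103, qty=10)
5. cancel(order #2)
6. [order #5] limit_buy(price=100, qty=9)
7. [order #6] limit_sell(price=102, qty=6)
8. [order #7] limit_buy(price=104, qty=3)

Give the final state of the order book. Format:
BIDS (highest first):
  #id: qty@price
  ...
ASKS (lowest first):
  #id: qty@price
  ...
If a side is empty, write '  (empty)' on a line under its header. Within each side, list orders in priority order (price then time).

After op 1 [order #1] limit_buy(price=98, qty=9): fills=none; bids=[#1:9@98] asks=[-]
After op 2 [order #2] limit_buy(price=103, qty=6): fills=none; bids=[#2:6@103 #1:9@98] asks=[-]
After op 3 [order #3] limit_sell(price=103, qty=8): fills=#2x#3:6@103; bids=[#1:9@98] asks=[#3:2@103]
After op 4 [order #4] limit_sell(price=103, qty=10): fills=none; bids=[#1:9@98] asks=[#3:2@103 #4:10@103]
After op 5 cancel(order #2): fills=none; bids=[#1:9@98] asks=[#3:2@103 #4:10@103]
After op 6 [order #5] limit_buy(price=100, qty=9): fills=none; bids=[#5:9@100 #1:9@98] asks=[#3:2@103 #4:10@103]
After op 7 [order #6] limit_sell(price=102, qty=6): fills=none; bids=[#5:9@100 #1:9@98] asks=[#6:6@102 #3:2@103 #4:10@103]
After op 8 [order #7] limit_buy(price=104, qty=3): fills=#7x#6:3@102; bids=[#5:9@100 #1:9@98] asks=[#6:3@102 #3:2@103 #4:10@103]

Answer: BIDS (highest first):
  #5: 9@100
  #1: 9@98
ASKS (lowest first):
  #6: 3@102
  #3: 2@103
  #4: 10@103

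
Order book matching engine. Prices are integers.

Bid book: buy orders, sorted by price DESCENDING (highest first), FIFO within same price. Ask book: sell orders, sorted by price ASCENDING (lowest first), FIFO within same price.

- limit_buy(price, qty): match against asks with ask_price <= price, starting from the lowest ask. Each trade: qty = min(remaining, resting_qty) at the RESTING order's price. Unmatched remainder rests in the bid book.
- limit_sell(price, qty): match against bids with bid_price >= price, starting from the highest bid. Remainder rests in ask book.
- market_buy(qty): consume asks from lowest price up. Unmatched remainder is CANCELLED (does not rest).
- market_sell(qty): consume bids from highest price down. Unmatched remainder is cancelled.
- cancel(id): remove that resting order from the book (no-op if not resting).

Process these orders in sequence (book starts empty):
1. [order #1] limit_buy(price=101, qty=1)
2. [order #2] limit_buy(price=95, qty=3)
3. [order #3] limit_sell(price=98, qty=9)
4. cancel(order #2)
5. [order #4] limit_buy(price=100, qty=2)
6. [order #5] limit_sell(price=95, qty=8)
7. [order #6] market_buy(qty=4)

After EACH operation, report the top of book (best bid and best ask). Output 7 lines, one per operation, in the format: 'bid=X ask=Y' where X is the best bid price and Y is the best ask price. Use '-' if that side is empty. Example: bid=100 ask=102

After op 1 [order #1] limit_buy(price=101, qty=1): fills=none; bids=[#1:1@101] asks=[-]
After op 2 [order #2] limit_buy(price=95, qty=3): fills=none; bids=[#1:1@101 #2:3@95] asks=[-]
After op 3 [order #3] limit_sell(price=98, qty=9): fills=#1x#3:1@101; bids=[#2:3@95] asks=[#3:8@98]
After op 4 cancel(order #2): fills=none; bids=[-] asks=[#3:8@98]
After op 5 [order #4] limit_buy(price=100, qty=2): fills=#4x#3:2@98; bids=[-] asks=[#3:6@98]
After op 6 [order #5] limit_sell(price=95, qty=8): fills=none; bids=[-] asks=[#5:8@95 #3:6@98]
After op 7 [order #6] market_buy(qty=4): fills=#6x#5:4@95; bids=[-] asks=[#5:4@95 #3:6@98]

Answer: bid=101 ask=-
bid=101 ask=-
bid=95 ask=98
bid=- ask=98
bid=- ask=98
bid=- ask=95
bid=- ask=95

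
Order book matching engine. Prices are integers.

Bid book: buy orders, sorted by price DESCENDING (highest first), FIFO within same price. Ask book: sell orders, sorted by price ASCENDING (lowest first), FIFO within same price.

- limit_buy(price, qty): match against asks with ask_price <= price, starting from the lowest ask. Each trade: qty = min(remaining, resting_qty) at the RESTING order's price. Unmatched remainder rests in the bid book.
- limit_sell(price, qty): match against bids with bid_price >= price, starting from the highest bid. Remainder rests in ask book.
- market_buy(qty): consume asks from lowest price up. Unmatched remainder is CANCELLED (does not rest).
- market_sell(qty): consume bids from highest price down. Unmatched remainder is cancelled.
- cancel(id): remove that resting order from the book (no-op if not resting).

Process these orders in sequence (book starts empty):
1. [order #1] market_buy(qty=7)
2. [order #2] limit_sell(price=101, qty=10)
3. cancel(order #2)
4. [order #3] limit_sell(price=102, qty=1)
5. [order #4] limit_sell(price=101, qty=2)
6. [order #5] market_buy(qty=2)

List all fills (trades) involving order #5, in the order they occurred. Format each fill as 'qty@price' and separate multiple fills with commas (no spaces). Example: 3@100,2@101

After op 1 [order #1] market_buy(qty=7): fills=none; bids=[-] asks=[-]
After op 2 [order #2] limit_sell(price=101, qty=10): fills=none; bids=[-] asks=[#2:10@101]
After op 3 cancel(order #2): fills=none; bids=[-] asks=[-]
After op 4 [order #3] limit_sell(price=102, qty=1): fills=none; bids=[-] asks=[#3:1@102]
After op 5 [order #4] limit_sell(price=101, qty=2): fills=none; bids=[-] asks=[#4:2@101 #3:1@102]
After op 6 [order #5] market_buy(qty=2): fills=#5x#4:2@101; bids=[-] asks=[#3:1@102]

Answer: 2@101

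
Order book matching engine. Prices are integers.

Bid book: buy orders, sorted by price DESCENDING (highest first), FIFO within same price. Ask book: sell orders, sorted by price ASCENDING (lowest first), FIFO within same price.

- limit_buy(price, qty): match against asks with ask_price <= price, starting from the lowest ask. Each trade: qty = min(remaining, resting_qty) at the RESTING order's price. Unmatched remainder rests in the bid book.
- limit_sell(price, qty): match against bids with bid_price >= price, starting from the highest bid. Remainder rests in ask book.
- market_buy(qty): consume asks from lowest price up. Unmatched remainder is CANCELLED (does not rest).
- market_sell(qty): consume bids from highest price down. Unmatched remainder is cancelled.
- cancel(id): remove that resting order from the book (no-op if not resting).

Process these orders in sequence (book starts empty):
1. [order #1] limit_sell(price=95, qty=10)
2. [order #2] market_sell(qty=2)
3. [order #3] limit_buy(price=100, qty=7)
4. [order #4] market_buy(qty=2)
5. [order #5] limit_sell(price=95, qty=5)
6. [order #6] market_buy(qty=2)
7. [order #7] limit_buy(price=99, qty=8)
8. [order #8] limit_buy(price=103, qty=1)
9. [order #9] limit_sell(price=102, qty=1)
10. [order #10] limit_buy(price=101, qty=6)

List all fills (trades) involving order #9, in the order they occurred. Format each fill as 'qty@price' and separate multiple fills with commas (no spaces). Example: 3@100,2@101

Answer: 1@103

Derivation:
After op 1 [order #1] limit_sell(price=95, qty=10): fills=none; bids=[-] asks=[#1:10@95]
After op 2 [order #2] market_sell(qty=2): fills=none; bids=[-] asks=[#1:10@95]
After op 3 [order #3] limit_buy(price=100, qty=7): fills=#3x#1:7@95; bids=[-] asks=[#1:3@95]
After op 4 [order #4] market_buy(qty=2): fills=#4x#1:2@95; bids=[-] asks=[#1:1@95]
After op 5 [order #5] limit_sell(price=95, qty=5): fills=none; bids=[-] asks=[#1:1@95 #5:5@95]
After op 6 [order #6] market_buy(qty=2): fills=#6x#1:1@95 #6x#5:1@95; bids=[-] asks=[#5:4@95]
After op 7 [order #7] limit_buy(price=99, qty=8): fills=#7x#5:4@95; bids=[#7:4@99] asks=[-]
After op 8 [order #8] limit_buy(price=103, qty=1): fills=none; bids=[#8:1@103 #7:4@99] asks=[-]
After op 9 [order #9] limit_sell(price=102, qty=1): fills=#8x#9:1@103; bids=[#7:4@99] asks=[-]
After op 10 [order #10] limit_buy(price=101, qty=6): fills=none; bids=[#10:6@101 #7:4@99] asks=[-]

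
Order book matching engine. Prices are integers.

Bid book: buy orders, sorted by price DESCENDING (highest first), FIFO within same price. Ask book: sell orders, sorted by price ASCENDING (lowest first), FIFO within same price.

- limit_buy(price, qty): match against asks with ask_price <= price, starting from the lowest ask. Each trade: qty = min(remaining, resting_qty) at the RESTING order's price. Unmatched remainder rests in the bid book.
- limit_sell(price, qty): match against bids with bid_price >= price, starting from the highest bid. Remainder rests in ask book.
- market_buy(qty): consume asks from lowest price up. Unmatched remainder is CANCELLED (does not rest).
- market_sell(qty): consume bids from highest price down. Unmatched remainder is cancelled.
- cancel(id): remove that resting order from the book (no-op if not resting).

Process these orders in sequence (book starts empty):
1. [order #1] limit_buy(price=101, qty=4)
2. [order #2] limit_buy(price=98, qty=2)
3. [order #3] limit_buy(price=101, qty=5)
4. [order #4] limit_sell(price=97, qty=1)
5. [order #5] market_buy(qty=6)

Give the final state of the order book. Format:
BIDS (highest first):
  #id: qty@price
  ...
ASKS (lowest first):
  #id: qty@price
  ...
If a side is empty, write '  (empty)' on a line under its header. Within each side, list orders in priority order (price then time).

Answer: BIDS (highest first):
  #1: 3@101
  #3: 5@101
  #2: 2@98
ASKS (lowest first):
  (empty)

Derivation:
After op 1 [order #1] limit_buy(price=101, qty=4): fills=none; bids=[#1:4@101] asks=[-]
After op 2 [order #2] limit_buy(price=98, qty=2): fills=none; bids=[#1:4@101 #2:2@98] asks=[-]
After op 3 [order #3] limit_buy(price=101, qty=5): fills=none; bids=[#1:4@101 #3:5@101 #2:2@98] asks=[-]
After op 4 [order #4] limit_sell(price=97, qty=1): fills=#1x#4:1@101; bids=[#1:3@101 #3:5@101 #2:2@98] asks=[-]
After op 5 [order #5] market_buy(qty=6): fills=none; bids=[#1:3@101 #3:5@101 #2:2@98] asks=[-]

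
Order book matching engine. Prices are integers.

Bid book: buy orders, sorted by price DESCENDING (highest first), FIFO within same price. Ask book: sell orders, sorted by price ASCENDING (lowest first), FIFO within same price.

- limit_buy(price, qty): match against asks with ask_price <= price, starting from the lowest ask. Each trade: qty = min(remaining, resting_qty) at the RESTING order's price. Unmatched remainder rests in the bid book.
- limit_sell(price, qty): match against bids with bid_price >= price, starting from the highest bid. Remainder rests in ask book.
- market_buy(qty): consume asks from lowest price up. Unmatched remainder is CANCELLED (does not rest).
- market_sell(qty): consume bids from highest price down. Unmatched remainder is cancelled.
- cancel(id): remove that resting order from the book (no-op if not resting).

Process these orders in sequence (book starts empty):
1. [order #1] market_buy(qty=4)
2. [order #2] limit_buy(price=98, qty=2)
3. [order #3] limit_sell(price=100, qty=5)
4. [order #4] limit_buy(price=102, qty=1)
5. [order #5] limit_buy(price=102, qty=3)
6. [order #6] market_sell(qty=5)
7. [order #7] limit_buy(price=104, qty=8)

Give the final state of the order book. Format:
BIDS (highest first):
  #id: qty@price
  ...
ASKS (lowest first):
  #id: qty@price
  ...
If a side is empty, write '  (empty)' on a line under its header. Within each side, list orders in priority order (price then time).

After op 1 [order #1] market_buy(qty=4): fills=none; bids=[-] asks=[-]
After op 2 [order #2] limit_buy(price=98, qty=2): fills=none; bids=[#2:2@98] asks=[-]
After op 3 [order #3] limit_sell(price=100, qty=5): fills=none; bids=[#2:2@98] asks=[#3:5@100]
After op 4 [order #4] limit_buy(price=102, qty=1): fills=#4x#3:1@100; bids=[#2:2@98] asks=[#3:4@100]
After op 5 [order #5] limit_buy(price=102, qty=3): fills=#5x#3:3@100; bids=[#2:2@98] asks=[#3:1@100]
After op 6 [order #6] market_sell(qty=5): fills=#2x#6:2@98; bids=[-] asks=[#3:1@100]
After op 7 [order #7] limit_buy(price=104, qty=8): fills=#7x#3:1@100; bids=[#7:7@104] asks=[-]

Answer: BIDS (highest first):
  #7: 7@104
ASKS (lowest first):
  (empty)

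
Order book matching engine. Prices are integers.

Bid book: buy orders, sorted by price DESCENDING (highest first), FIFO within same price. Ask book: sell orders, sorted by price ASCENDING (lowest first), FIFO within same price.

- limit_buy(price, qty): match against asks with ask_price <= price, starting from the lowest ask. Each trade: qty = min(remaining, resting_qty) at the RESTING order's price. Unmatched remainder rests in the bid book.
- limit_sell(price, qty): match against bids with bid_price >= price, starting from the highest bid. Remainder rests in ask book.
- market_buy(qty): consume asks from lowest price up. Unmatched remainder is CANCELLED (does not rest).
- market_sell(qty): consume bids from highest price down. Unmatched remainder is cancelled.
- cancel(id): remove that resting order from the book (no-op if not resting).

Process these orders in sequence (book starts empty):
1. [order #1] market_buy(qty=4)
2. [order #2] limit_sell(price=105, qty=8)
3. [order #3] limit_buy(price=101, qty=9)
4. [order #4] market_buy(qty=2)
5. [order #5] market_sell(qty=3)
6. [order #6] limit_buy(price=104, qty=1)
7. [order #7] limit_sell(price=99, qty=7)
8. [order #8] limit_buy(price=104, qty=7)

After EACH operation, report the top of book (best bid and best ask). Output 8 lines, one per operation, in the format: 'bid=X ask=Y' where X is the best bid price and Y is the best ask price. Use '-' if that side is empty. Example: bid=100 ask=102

Answer: bid=- ask=-
bid=- ask=105
bid=101 ask=105
bid=101 ask=105
bid=101 ask=105
bid=104 ask=105
bid=- ask=105
bid=104 ask=105

Derivation:
After op 1 [order #1] market_buy(qty=4): fills=none; bids=[-] asks=[-]
After op 2 [order #2] limit_sell(price=105, qty=8): fills=none; bids=[-] asks=[#2:8@105]
After op 3 [order #3] limit_buy(price=101, qty=9): fills=none; bids=[#3:9@101] asks=[#2:8@105]
After op 4 [order #4] market_buy(qty=2): fills=#4x#2:2@105; bids=[#3:9@101] asks=[#2:6@105]
After op 5 [order #5] market_sell(qty=3): fills=#3x#5:3@101; bids=[#3:6@101] asks=[#2:6@105]
After op 6 [order #6] limit_buy(price=104, qty=1): fills=none; bids=[#6:1@104 #3:6@101] asks=[#2:6@105]
After op 7 [order #7] limit_sell(price=99, qty=7): fills=#6x#7:1@104 #3x#7:6@101; bids=[-] asks=[#2:6@105]
After op 8 [order #8] limit_buy(price=104, qty=7): fills=none; bids=[#8:7@104] asks=[#2:6@105]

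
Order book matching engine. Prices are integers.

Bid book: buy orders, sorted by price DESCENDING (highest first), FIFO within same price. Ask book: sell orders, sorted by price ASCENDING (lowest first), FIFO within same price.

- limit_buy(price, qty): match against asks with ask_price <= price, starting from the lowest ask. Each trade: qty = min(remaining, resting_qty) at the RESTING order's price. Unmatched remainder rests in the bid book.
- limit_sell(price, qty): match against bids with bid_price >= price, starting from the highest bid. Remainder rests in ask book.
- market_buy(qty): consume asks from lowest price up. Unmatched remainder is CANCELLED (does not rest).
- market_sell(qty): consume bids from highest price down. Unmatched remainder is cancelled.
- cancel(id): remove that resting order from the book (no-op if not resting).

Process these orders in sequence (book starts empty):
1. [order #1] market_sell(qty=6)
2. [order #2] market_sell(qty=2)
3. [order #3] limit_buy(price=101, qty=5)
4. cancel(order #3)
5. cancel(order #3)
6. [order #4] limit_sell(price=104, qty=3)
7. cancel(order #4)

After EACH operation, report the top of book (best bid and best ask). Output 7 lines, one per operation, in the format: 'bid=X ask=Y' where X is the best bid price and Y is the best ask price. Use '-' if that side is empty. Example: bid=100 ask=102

Answer: bid=- ask=-
bid=- ask=-
bid=101 ask=-
bid=- ask=-
bid=- ask=-
bid=- ask=104
bid=- ask=-

Derivation:
After op 1 [order #1] market_sell(qty=6): fills=none; bids=[-] asks=[-]
After op 2 [order #2] market_sell(qty=2): fills=none; bids=[-] asks=[-]
After op 3 [order #3] limit_buy(price=101, qty=5): fills=none; bids=[#3:5@101] asks=[-]
After op 4 cancel(order #3): fills=none; bids=[-] asks=[-]
After op 5 cancel(order #3): fills=none; bids=[-] asks=[-]
After op 6 [order #4] limit_sell(price=104, qty=3): fills=none; bids=[-] asks=[#4:3@104]
After op 7 cancel(order #4): fills=none; bids=[-] asks=[-]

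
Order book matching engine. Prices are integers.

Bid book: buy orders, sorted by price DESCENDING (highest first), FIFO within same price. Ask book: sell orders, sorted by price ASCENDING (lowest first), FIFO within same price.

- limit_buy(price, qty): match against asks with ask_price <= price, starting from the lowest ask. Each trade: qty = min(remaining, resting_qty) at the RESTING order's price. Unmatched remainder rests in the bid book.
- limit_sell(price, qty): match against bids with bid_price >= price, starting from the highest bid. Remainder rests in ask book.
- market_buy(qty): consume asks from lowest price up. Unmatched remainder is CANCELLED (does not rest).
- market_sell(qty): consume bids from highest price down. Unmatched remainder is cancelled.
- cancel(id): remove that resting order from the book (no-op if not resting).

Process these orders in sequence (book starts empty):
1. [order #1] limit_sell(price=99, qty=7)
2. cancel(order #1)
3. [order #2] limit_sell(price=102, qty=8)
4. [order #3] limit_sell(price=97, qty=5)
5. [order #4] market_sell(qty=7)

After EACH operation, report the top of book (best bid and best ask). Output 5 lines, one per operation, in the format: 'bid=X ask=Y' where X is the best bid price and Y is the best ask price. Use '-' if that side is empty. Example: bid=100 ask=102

Answer: bid=- ask=99
bid=- ask=-
bid=- ask=102
bid=- ask=97
bid=- ask=97

Derivation:
After op 1 [order #1] limit_sell(price=99, qty=7): fills=none; bids=[-] asks=[#1:7@99]
After op 2 cancel(order #1): fills=none; bids=[-] asks=[-]
After op 3 [order #2] limit_sell(price=102, qty=8): fills=none; bids=[-] asks=[#2:8@102]
After op 4 [order #3] limit_sell(price=97, qty=5): fills=none; bids=[-] asks=[#3:5@97 #2:8@102]
After op 5 [order #4] market_sell(qty=7): fills=none; bids=[-] asks=[#3:5@97 #2:8@102]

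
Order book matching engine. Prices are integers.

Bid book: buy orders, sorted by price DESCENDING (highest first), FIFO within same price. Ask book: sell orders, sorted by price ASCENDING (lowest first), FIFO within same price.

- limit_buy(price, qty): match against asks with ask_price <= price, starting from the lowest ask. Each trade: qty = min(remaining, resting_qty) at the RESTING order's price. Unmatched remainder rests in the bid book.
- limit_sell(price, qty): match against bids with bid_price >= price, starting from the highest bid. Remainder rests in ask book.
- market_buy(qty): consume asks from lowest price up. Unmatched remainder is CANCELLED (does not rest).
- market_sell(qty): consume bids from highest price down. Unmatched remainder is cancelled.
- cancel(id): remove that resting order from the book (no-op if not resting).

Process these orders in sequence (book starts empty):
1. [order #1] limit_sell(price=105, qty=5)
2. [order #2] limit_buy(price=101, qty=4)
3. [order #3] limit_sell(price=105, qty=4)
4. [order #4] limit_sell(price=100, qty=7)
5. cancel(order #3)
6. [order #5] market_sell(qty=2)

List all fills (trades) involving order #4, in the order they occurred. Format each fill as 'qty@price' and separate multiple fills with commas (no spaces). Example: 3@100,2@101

After op 1 [order #1] limit_sell(price=105, qty=5): fills=none; bids=[-] asks=[#1:5@105]
After op 2 [order #2] limit_buy(price=101, qty=4): fills=none; bids=[#2:4@101] asks=[#1:5@105]
After op 3 [order #3] limit_sell(price=105, qty=4): fills=none; bids=[#2:4@101] asks=[#1:5@105 #3:4@105]
After op 4 [order #4] limit_sell(price=100, qty=7): fills=#2x#4:4@101; bids=[-] asks=[#4:3@100 #1:5@105 #3:4@105]
After op 5 cancel(order #3): fills=none; bids=[-] asks=[#4:3@100 #1:5@105]
After op 6 [order #5] market_sell(qty=2): fills=none; bids=[-] asks=[#4:3@100 #1:5@105]

Answer: 4@101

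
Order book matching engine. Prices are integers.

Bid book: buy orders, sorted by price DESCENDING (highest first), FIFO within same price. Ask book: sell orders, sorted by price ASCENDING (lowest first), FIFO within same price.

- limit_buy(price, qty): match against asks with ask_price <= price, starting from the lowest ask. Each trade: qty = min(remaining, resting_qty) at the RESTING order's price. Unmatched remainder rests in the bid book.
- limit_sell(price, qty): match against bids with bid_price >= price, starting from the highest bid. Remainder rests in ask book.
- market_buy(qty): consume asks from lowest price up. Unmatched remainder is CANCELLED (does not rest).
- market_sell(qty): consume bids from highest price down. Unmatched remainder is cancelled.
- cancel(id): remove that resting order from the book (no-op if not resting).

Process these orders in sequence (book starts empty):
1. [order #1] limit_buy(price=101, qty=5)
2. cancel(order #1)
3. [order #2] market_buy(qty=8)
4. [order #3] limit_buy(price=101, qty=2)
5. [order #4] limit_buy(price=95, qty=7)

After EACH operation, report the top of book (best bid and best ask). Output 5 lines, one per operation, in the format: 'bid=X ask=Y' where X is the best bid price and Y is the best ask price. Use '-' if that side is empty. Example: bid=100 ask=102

After op 1 [order #1] limit_buy(price=101, qty=5): fills=none; bids=[#1:5@101] asks=[-]
After op 2 cancel(order #1): fills=none; bids=[-] asks=[-]
After op 3 [order #2] market_buy(qty=8): fills=none; bids=[-] asks=[-]
After op 4 [order #3] limit_buy(price=101, qty=2): fills=none; bids=[#3:2@101] asks=[-]
After op 5 [order #4] limit_buy(price=95, qty=7): fills=none; bids=[#3:2@101 #4:7@95] asks=[-]

Answer: bid=101 ask=-
bid=- ask=-
bid=- ask=-
bid=101 ask=-
bid=101 ask=-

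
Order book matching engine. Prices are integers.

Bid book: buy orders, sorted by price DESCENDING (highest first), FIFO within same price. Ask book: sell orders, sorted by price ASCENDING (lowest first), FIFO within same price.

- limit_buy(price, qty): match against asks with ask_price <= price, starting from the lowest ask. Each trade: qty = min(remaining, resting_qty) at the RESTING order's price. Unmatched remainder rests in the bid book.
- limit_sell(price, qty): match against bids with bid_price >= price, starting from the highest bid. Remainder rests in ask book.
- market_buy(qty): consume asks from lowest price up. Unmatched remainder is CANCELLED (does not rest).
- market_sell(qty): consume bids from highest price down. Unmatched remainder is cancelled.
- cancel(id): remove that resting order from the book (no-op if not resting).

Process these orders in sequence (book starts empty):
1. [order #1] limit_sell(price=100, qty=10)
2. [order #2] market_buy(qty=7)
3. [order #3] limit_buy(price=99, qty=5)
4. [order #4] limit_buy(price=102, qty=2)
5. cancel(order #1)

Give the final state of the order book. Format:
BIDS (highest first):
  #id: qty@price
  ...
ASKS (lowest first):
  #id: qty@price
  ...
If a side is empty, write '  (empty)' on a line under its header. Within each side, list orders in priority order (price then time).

After op 1 [order #1] limit_sell(price=100, qty=10): fills=none; bids=[-] asks=[#1:10@100]
After op 2 [order #2] market_buy(qty=7): fills=#2x#1:7@100; bids=[-] asks=[#1:3@100]
After op 3 [order #3] limit_buy(price=99, qty=5): fills=none; bids=[#3:5@99] asks=[#1:3@100]
After op 4 [order #4] limit_buy(price=102, qty=2): fills=#4x#1:2@100; bids=[#3:5@99] asks=[#1:1@100]
After op 5 cancel(order #1): fills=none; bids=[#3:5@99] asks=[-]

Answer: BIDS (highest first):
  #3: 5@99
ASKS (lowest first):
  (empty)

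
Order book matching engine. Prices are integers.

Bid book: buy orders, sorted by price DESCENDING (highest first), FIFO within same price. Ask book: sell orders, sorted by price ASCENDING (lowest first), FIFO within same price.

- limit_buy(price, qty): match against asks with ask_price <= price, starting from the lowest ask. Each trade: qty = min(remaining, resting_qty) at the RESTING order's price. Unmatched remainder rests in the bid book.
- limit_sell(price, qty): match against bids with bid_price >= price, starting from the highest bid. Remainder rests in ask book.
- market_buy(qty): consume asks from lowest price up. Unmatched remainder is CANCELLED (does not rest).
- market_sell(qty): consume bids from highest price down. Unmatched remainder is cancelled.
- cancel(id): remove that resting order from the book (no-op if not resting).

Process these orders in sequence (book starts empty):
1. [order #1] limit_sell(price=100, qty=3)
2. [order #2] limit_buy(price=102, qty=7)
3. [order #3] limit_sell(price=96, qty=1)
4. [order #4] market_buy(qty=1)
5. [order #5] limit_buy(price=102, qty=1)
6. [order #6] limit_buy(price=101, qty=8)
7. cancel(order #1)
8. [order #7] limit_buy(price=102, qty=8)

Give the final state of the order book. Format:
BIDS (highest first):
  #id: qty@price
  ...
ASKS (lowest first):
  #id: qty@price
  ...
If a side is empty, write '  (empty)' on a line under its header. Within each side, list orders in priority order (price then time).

After op 1 [order #1] limit_sell(price=100, qty=3): fills=none; bids=[-] asks=[#1:3@100]
After op 2 [order #2] limit_buy(price=102, qty=7): fills=#2x#1:3@100; bids=[#2:4@102] asks=[-]
After op 3 [order #3] limit_sell(price=96, qty=1): fills=#2x#3:1@102; bids=[#2:3@102] asks=[-]
After op 4 [order #4] market_buy(qty=1): fills=none; bids=[#2:3@102] asks=[-]
After op 5 [order #5] limit_buy(price=102, qty=1): fills=none; bids=[#2:3@102 #5:1@102] asks=[-]
After op 6 [order #6] limit_buy(price=101, qty=8): fills=none; bids=[#2:3@102 #5:1@102 #6:8@101] asks=[-]
After op 7 cancel(order #1): fills=none; bids=[#2:3@102 #5:1@102 #6:8@101] asks=[-]
After op 8 [order #7] limit_buy(price=102, qty=8): fills=none; bids=[#2:3@102 #5:1@102 #7:8@102 #6:8@101] asks=[-]

Answer: BIDS (highest first):
  #2: 3@102
  #5: 1@102
  #7: 8@102
  #6: 8@101
ASKS (lowest first):
  (empty)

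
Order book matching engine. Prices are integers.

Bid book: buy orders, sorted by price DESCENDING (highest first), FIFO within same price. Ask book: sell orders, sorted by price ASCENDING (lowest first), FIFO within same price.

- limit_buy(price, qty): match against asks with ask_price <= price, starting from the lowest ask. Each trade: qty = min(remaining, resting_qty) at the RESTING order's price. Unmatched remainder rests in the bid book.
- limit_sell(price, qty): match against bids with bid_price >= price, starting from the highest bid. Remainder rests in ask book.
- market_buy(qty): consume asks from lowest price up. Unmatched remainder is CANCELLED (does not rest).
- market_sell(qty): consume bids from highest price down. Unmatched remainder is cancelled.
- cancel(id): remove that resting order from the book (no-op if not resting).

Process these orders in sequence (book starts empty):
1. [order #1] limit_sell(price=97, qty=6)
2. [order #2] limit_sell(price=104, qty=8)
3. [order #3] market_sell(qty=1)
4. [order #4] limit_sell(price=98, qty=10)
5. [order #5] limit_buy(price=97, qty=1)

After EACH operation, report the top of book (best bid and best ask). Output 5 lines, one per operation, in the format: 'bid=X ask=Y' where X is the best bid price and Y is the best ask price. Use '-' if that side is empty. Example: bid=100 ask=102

After op 1 [order #1] limit_sell(price=97, qty=6): fills=none; bids=[-] asks=[#1:6@97]
After op 2 [order #2] limit_sell(price=104, qty=8): fills=none; bids=[-] asks=[#1:6@97 #2:8@104]
After op 3 [order #3] market_sell(qty=1): fills=none; bids=[-] asks=[#1:6@97 #2:8@104]
After op 4 [order #4] limit_sell(price=98, qty=10): fills=none; bids=[-] asks=[#1:6@97 #4:10@98 #2:8@104]
After op 5 [order #5] limit_buy(price=97, qty=1): fills=#5x#1:1@97; bids=[-] asks=[#1:5@97 #4:10@98 #2:8@104]

Answer: bid=- ask=97
bid=- ask=97
bid=- ask=97
bid=- ask=97
bid=- ask=97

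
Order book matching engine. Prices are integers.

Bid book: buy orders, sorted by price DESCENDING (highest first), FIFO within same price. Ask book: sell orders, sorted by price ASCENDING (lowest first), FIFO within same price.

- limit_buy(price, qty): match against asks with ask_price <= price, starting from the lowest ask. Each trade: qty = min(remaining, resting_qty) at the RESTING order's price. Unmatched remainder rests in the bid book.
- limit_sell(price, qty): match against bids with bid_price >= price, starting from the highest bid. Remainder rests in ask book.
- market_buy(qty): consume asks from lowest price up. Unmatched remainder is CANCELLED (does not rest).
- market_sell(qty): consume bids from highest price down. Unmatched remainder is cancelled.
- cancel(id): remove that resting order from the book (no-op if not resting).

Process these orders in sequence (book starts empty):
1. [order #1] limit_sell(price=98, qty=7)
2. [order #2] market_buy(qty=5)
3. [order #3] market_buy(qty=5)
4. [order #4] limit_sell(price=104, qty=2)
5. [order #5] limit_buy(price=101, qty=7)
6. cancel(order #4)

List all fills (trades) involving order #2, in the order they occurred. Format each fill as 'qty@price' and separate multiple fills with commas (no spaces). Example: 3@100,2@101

Answer: 5@98

Derivation:
After op 1 [order #1] limit_sell(price=98, qty=7): fills=none; bids=[-] asks=[#1:7@98]
After op 2 [order #2] market_buy(qty=5): fills=#2x#1:5@98; bids=[-] asks=[#1:2@98]
After op 3 [order #3] market_buy(qty=5): fills=#3x#1:2@98; bids=[-] asks=[-]
After op 4 [order #4] limit_sell(price=104, qty=2): fills=none; bids=[-] asks=[#4:2@104]
After op 5 [order #5] limit_buy(price=101, qty=7): fills=none; bids=[#5:7@101] asks=[#4:2@104]
After op 6 cancel(order #4): fills=none; bids=[#5:7@101] asks=[-]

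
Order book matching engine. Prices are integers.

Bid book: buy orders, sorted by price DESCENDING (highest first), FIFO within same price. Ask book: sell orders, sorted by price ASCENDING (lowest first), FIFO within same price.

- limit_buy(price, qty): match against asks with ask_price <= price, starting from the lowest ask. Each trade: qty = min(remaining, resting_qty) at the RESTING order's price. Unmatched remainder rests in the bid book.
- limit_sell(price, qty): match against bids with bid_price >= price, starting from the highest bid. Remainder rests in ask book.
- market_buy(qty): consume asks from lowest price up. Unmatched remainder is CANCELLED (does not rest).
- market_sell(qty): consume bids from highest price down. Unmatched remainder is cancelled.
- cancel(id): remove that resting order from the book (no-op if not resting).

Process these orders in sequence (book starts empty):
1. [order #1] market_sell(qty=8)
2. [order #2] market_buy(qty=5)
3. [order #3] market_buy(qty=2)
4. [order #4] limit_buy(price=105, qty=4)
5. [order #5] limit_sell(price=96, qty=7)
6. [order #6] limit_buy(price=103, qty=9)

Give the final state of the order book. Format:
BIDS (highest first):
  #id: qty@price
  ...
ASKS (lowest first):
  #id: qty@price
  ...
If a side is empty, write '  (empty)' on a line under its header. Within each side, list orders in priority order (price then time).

After op 1 [order #1] market_sell(qty=8): fills=none; bids=[-] asks=[-]
After op 2 [order #2] market_buy(qty=5): fills=none; bids=[-] asks=[-]
After op 3 [order #3] market_buy(qty=2): fills=none; bids=[-] asks=[-]
After op 4 [order #4] limit_buy(price=105, qty=4): fills=none; bids=[#4:4@105] asks=[-]
After op 5 [order #5] limit_sell(price=96, qty=7): fills=#4x#5:4@105; bids=[-] asks=[#5:3@96]
After op 6 [order #6] limit_buy(price=103, qty=9): fills=#6x#5:3@96; bids=[#6:6@103] asks=[-]

Answer: BIDS (highest first):
  #6: 6@103
ASKS (lowest first):
  (empty)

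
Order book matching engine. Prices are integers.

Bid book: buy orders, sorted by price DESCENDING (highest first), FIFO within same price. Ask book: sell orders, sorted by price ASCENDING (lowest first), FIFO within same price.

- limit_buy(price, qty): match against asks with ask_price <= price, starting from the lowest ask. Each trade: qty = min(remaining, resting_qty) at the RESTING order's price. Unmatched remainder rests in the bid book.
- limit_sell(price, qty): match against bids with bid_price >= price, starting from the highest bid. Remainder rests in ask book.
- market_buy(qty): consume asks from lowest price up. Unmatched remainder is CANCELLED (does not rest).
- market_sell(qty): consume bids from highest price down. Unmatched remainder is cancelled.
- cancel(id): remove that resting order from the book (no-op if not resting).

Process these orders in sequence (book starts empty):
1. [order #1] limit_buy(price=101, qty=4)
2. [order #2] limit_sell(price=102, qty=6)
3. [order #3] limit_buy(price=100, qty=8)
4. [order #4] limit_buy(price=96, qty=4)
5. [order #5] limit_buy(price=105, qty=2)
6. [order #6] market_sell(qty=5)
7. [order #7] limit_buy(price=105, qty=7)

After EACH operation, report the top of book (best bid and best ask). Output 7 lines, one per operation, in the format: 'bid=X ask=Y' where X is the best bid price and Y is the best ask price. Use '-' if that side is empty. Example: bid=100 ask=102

Answer: bid=101 ask=-
bid=101 ask=102
bid=101 ask=102
bid=101 ask=102
bid=101 ask=102
bid=100 ask=102
bid=105 ask=-

Derivation:
After op 1 [order #1] limit_buy(price=101, qty=4): fills=none; bids=[#1:4@101] asks=[-]
After op 2 [order #2] limit_sell(price=102, qty=6): fills=none; bids=[#1:4@101] asks=[#2:6@102]
After op 3 [order #3] limit_buy(price=100, qty=8): fills=none; bids=[#1:4@101 #3:8@100] asks=[#2:6@102]
After op 4 [order #4] limit_buy(price=96, qty=4): fills=none; bids=[#1:4@101 #3:8@100 #4:4@96] asks=[#2:6@102]
After op 5 [order #5] limit_buy(price=105, qty=2): fills=#5x#2:2@102; bids=[#1:4@101 #3:8@100 #4:4@96] asks=[#2:4@102]
After op 6 [order #6] market_sell(qty=5): fills=#1x#6:4@101 #3x#6:1@100; bids=[#3:7@100 #4:4@96] asks=[#2:4@102]
After op 7 [order #7] limit_buy(price=105, qty=7): fills=#7x#2:4@102; bids=[#7:3@105 #3:7@100 #4:4@96] asks=[-]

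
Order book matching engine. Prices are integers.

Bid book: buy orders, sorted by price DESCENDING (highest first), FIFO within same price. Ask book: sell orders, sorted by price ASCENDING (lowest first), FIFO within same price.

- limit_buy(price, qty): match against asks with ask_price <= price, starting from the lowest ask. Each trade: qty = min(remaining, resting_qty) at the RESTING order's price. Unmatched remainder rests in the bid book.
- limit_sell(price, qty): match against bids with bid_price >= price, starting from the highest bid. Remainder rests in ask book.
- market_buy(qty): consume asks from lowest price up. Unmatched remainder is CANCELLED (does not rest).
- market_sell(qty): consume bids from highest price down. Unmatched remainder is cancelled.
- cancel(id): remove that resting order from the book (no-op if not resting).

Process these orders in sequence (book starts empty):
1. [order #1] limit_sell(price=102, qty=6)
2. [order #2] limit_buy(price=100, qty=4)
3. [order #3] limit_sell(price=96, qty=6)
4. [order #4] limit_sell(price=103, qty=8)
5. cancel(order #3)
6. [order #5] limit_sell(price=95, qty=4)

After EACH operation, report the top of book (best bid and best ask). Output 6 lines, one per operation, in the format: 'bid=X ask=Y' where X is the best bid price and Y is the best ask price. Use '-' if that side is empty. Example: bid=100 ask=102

Answer: bid=- ask=102
bid=100 ask=102
bid=- ask=96
bid=- ask=96
bid=- ask=102
bid=- ask=95

Derivation:
After op 1 [order #1] limit_sell(price=102, qty=6): fills=none; bids=[-] asks=[#1:6@102]
After op 2 [order #2] limit_buy(price=100, qty=4): fills=none; bids=[#2:4@100] asks=[#1:6@102]
After op 3 [order #3] limit_sell(price=96, qty=6): fills=#2x#3:4@100; bids=[-] asks=[#3:2@96 #1:6@102]
After op 4 [order #4] limit_sell(price=103, qty=8): fills=none; bids=[-] asks=[#3:2@96 #1:6@102 #4:8@103]
After op 5 cancel(order #3): fills=none; bids=[-] asks=[#1:6@102 #4:8@103]
After op 6 [order #5] limit_sell(price=95, qty=4): fills=none; bids=[-] asks=[#5:4@95 #1:6@102 #4:8@103]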